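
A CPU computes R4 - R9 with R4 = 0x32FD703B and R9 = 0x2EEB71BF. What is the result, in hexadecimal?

0x411FE7C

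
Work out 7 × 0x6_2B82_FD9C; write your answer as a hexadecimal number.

Multiply each base-16 digit by 7, carrying:
  C×7 = 84 → write 4 carry 5
  9×7+5 = 68 → write 4 carry 4
  D×7+4 = 95 → write F carry 5
  F×7+5 = 110 → write E carry 6
  2×7+6 = 20 → write 4 carry 1
  8×7+1 = 57 → write 9 carry 3
  B×7+3 = 80 → write 0 carry 5
  2×7+5 = 19 → write 3 carry 1
  6×7+1 = 43 → write B carry 2
  remaining carry: 2

0x2B3094EF44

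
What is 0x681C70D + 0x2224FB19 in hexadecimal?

0x28A6C226

Add column by column in base 16, right to left:
  D+9 = 6 carry 1
  0+1+1 = 2
  7+B = 2 carry 1
  C+F+1 = C carry 1
  1+4+1 = 6
  8+2 = A
  6+2 = 8
  0+2 = 2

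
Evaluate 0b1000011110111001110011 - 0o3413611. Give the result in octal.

0o4753352

0b1000011110111001110011 = 0o10367163 in octal.
Subtract column by column in base 8:
  3-1 → 2
  6-1 → 5
  1-6 → 3 (borrow)
  7-3-1 → 3
  6-1 → 5
  3-4 → 7 (borrow)
  0-3-1 → 4 (borrow)
  1-0-1 → 0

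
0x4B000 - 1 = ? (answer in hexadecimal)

0x4AFFF

The trailing 3 digits are 0, so subtracting 1 borrows through: they become F and the next digit up decrements.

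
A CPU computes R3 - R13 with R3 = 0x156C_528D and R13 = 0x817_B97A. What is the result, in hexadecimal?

0xD549913

Subtract column by column in base 16:
  D-A → 3
  8-7 → 1
  2-9 → 9 (borrow)
  5-B-1 → 9 (borrow)
  C-7-1 → 4
  6-1 → 5
  5-8 → D (borrow)
  1-0-1 → 0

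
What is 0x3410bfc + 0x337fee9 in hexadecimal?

0x6790ae5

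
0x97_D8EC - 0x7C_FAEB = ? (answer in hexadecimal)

0x1ADE01

Subtract column by column in base 16:
  C-B → 1
  E-E → 0
  8-A → E (borrow)
  D-F-1 → D (borrow)
  7-C-1 → A (borrow)
  9-7-1 → 1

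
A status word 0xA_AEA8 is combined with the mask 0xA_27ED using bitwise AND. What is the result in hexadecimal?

AND each hex digit independently (no carries):
  A&A=A, A&2=2, E&7=6, A&E=A, 8&D=8

0xA26A8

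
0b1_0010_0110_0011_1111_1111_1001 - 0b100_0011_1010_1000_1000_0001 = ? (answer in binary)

0b111000101001011101111000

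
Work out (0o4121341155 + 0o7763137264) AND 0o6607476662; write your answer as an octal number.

0o4004400440

Add column by column in base 8, right to left:
  5+4 = 1 carry 1
  5+6+1 = 4 carry 1
  1+2+1 = 4
  1+7 = 0 carry 1
  4+3+1 = 0 carry 1
  3+1+1 = 5
  1+3 = 4
  2+6 = 0 carry 1
  1+7+1 = 1 carry 1
  4+7+1 = 4 carry 1
  final carry 1
Sum = 0o14104500441; now AND with 0o6607476662:
  1&0=0, 4&6=4, 1&6=0, 0&0=0, 4&7=4, 5&4=4, 0&7=0, 0&6=0, 4&6=4, 4&6=4, 1&2=0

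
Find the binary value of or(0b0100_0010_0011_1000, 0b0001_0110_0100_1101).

OR bit by bit (1 where either bit is 1):
  0100001000111000
| 0001011001001101
= 0101011001111101

0b0101011001111101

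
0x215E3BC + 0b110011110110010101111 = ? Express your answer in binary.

0x215E3BC = 0b10000101011110001110111100 in binary.
Add column by column in base 2, right to left:
  0+1 = 1
  0+1 = 1
  1+1 = 0 carry 1
  1+1+1 = 1 carry 1
  1+0+1 = 0 carry 1
  1+1+1 = 1 carry 1
  0+0+1 = 1
  1+1 = 0 carry 1
  1+0+1 = 0 carry 1
  1+0+1 = 0 carry 1
  0+1+1 = 0 carry 1
  0+1+1 = 0 carry 1
  0+0+1 = 1
  1+1 = 0 carry 1
  1+1+1 = 1 carry 1
  1+1+1 = 1 carry 1
  1+1+1 = 1 carry 1
  0+0+1 = 1
  1+0 = 1
  0+1 = 1
  1+1 = 0 carry 1
  0+0+1 = 1
  0+0 = 0
  0+0 = 0
  0+0 = 0
  1+0 = 1

0b10001011111101000001101011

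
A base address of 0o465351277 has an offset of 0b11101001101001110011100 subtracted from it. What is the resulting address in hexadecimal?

0x460FF23

0o465351277 = 0x4D5D2BF in hexadecimal.
0b11101001101001110011100 = 0x74D39C in hexadecimal.
Subtract column by column in base 16:
  F-C → 3
  B-9 → 2
  2-3 → F (borrow)
  D-D-1 → F (borrow)
  5-4-1 → 0
  D-7 → 6
  4-0 → 4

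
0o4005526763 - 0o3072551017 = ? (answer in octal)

0o712755744

Subtract column by column in base 8:
  3-7 → 4 (borrow)
  6-1-1 → 4
  7-0 → 7
  6-1 → 5
  2-5 → 5 (borrow)
  5-5-1 → 7 (borrow)
  5-2-1 → 2
  0-7 → 1 (borrow)
  0-0-1 → 7 (borrow)
  4-3-1 → 0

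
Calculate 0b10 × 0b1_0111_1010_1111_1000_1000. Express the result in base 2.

Multiply each base-2 digit by 2, carrying:
  0×2 = 0 → write 0
  0×2 = 0 → write 0
  0×2 = 0 → write 0
  1×2 = 2 → write 0 carry 1
  0×2+1 = 1 → write 1
  0×2 = 0 → write 0
  0×2 = 0 → write 0
  1×2 = 2 → write 0 carry 1
  1×2+1 = 3 → write 1 carry 1
  1×2+1 = 3 → write 1 carry 1
  1×2+1 = 3 → write 1 carry 1
  1×2+1 = 3 → write 1 carry 1
  0×2+1 = 1 → write 1
  1×2 = 2 → write 0 carry 1
  0×2+1 = 1 → write 1
  1×2 = 2 → write 0 carry 1
  1×2+1 = 3 → write 1 carry 1
  1×2+1 = 3 → write 1 carry 1
  1×2+1 = 3 → write 1 carry 1
  0×2+1 = 1 → write 1
  1×2 = 2 → write 0 carry 1
  remaining carry: 1

0b1011110101111100010000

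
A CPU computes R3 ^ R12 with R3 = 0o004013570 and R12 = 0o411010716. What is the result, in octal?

XOR each oct digit independently (no carries):
  0^4=4, 0^1=1, 4^1=5, 0^0=0, 1^1=0, 3^0=3, 5^7=2, 7^1=6, 0^6=6

0o415003266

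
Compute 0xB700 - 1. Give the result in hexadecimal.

0xB6FF

The trailing 2 digits are 0, so subtracting 1 borrows through: they become F and the next digit up decrements.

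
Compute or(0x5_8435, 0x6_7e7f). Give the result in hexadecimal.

OR each hex digit independently (no carries):
  5|6=7, 8|7=f, 4|e=e, 3|7=7, 5|f=f

0x7fe7f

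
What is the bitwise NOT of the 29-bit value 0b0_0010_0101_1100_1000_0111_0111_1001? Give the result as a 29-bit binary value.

0b11101101000110111100010000110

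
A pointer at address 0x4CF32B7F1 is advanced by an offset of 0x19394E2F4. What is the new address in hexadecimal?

0x662C79AE5

Add column by column in base 16, right to left:
  1+4 = 5
  F+F = E carry 1
  7+2+1 = A
  B+E = 9 carry 1
  2+4+1 = 7
  3+9 = C
  F+3 = 2 carry 1
  C+9+1 = 6 carry 1
  4+1+1 = 6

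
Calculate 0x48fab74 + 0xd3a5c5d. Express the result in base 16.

0x11ca07d1

Add column by column in base 16, right to left:
  4+d = 1 carry 1
  7+5+1 = d
  b+c = 7 carry 1
  a+5+1 = 0 carry 1
  f+a+1 = a carry 1
  8+3+1 = c
  4+d = 1 carry 1
  final carry 1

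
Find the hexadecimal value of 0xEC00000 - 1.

0xEBFFFFF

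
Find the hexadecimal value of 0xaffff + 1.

0xb0000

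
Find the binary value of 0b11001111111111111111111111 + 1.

The trailing 22 digits are 1 (max in base 2), so adding 1 cascades: they roll to 0 and the next digit up increments.

0b11010000000000000000000000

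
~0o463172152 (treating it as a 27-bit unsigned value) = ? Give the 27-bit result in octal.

0o314605625

Each oct digit d becomes 7−d:
  4→3, 6→1, 3→4, 1→6, 7→0, 2→5, 1→6, 5→2, 2→5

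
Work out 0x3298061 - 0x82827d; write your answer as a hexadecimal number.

0x2a6fde4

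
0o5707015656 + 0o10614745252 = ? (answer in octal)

0o16523763130

Add column by column in base 8, right to left:
  6+2 = 0 carry 1
  5+5+1 = 3 carry 1
  6+2+1 = 1 carry 1
  5+5+1 = 3 carry 1
  1+4+1 = 6
  0+7 = 7
  7+4 = 3 carry 1
  0+1+1 = 2
  7+6 = 5 carry 1
  5+0+1 = 6
  0+1 = 1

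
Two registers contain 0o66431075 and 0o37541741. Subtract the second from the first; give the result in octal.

0o26667134

Subtract column by column in base 8:
  5-1 → 4
  7-4 → 3
  0-7 → 1 (borrow)
  1-1-1 → 7 (borrow)
  3-4-1 → 6 (borrow)
  4-5-1 → 6 (borrow)
  6-7-1 → 6 (borrow)
  6-3-1 → 2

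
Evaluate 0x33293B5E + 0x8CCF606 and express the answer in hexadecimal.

Add column by column in base 16, right to left:
  E+6 = 4 carry 1
  5+0+1 = 6
  B+6 = 1 carry 1
  3+F+1 = 3 carry 1
  9+C+1 = 6 carry 1
  2+C+1 = F
  3+8 = B
  3+0 = 3

0x3BF63164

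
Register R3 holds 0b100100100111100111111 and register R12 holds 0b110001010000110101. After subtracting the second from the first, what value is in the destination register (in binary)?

0b11110011101100001010

Subtract column by column in base 2:
  1-1 → 0
  1-0 → 1
  1-1 → 0
  1-0 → 1
  1-1 → 0
  1-1 → 0
  0-0 → 0
  0-0 → 0
  1-0 → 1
  1-0 → 1
  1-1 → 0
  1-0 → 1
  0-1 → 1 (borrow)
  0-0-1 → 1 (borrow)
  1-0-1 → 0
  0-0 → 0
  0-1 → 1 (borrow)
  1-1-1 → 1 (borrow)
  0-0-1 → 1 (borrow)
  0-0-1 → 1 (borrow)
  1-0-1 → 0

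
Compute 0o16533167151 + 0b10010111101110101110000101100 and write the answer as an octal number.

0o21031045225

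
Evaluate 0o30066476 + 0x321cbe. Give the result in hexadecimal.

0x9289fc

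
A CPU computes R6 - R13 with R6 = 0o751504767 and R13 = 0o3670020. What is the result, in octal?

0o745614747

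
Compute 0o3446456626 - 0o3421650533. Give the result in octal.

Subtract column by column in base 8:
  6-3 → 3
  2-3 → 7 (borrow)
  6-5-1 → 0
  6-0 → 6
  5-5 → 0
  4-6 → 6 (borrow)
  6-1-1 → 4
  4-2 → 2
  4-4 → 0
  3-3 → 0

0o24606073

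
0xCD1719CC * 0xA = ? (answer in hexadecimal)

0x802E701F8

Multiply each base-16 digit by 10, carrying:
  C×10 = 120 → write 8 carry 7
  C×10+7 = 127 → write F carry 7
  9×10+7 = 97 → write 1 carry 6
  1×10+6 = 16 → write 0 carry 1
  7×10+1 = 71 → write 7 carry 4
  1×10+4 = 14 → write E
  D×10 = 130 → write 2 carry 8
  C×10+8 = 128 → write 0 carry 8
  remaining carry: 8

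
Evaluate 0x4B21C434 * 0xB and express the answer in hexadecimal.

Multiply each base-16 digit by 11, carrying:
  4×11 = 44 → write C carry 2
  3×11+2 = 35 → write 3 carry 2
  4×11+2 = 46 → write E carry 2
  C×11+2 = 134 → write 6 carry 8
  1×11+8 = 19 → write 3 carry 1
  2×11+1 = 23 → write 7 carry 1
  B×11+1 = 122 → write A carry 7
  4×11+7 = 51 → write 3 carry 3
  remaining carry: 3

0x33A736E3C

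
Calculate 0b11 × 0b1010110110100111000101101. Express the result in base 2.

0b100000100011110101010000111

Multiply each base-2 digit by 3, carrying:
  1×3 = 3 → write 1 carry 1
  0×3+1 = 1 → write 1
  1×3 = 3 → write 1 carry 1
  1×3+1 = 4 → write 0 carry 2
  0×3+2 = 2 → write 0 carry 1
  1×3+1 = 4 → write 0 carry 2
  0×3+2 = 2 → write 0 carry 1
  0×3+1 = 1 → write 1
  0×3 = 0 → write 0
  1×3 = 3 → write 1 carry 1
  1×3+1 = 4 → write 0 carry 2
  1×3+2 = 5 → write 1 carry 2
  0×3+2 = 2 → write 0 carry 1
  0×3+1 = 1 → write 1
  1×3 = 3 → write 1 carry 1
  0×3+1 = 1 → write 1
  1×3 = 3 → write 1 carry 1
  1×3+1 = 4 → write 0 carry 2
  0×3+2 = 2 → write 0 carry 1
  1×3+1 = 4 → write 0 carry 2
  1×3+2 = 5 → write 1 carry 2
  0×3+2 = 2 → write 0 carry 1
  1×3+1 = 4 → write 0 carry 2
  0×3+2 = 2 → write 0 carry 1
  1×3+1 = 4 → write 0 carry 2
  remaining carry: 10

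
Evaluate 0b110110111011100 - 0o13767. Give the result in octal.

0o52745

0b110110111011100 = 0o66734 in octal.
Subtract column by column in base 8:
  4-7 → 5 (borrow)
  3-6-1 → 4 (borrow)
  7-7-1 → 7 (borrow)
  6-3-1 → 2
  6-1 → 5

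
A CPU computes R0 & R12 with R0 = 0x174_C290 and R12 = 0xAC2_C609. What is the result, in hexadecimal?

AND each hex digit independently (no carries):
  1&A=0, 7&C=4, 4&2=0, C&C=C, 2&6=2, 9&0=0, 0&9=0

0x040C200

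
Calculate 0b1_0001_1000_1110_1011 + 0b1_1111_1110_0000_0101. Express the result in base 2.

0b110001011011110000

Add column by column in base 2, right to left:
  1+1 = 0 carry 1
  1+0+1 = 0 carry 1
  0+1+1 = 0 carry 1
  1+0+1 = 0 carry 1
  0+0+1 = 1
  1+0 = 1
  1+0 = 1
  1+0 = 1
  0+0 = 0
  0+1 = 1
  0+1 = 1
  1+1 = 0 carry 1
  1+1+1 = 1 carry 1
  0+1+1 = 0 carry 1
  0+1+1 = 0 carry 1
  0+1+1 = 0 carry 1
  1+1+1 = 1 carry 1
  final carry 1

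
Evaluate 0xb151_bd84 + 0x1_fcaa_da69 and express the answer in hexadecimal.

0x2adfc97ed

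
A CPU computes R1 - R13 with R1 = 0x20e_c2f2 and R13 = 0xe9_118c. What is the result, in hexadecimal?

0x125b166

Subtract column by column in base 16:
  2-c → 6 (borrow)
  f-8-1 → 6
  2-1 → 1
  c-1 → b
  e-9 → 5
  0-e → 2 (borrow)
  2-0-1 → 1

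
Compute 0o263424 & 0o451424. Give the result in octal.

0o041424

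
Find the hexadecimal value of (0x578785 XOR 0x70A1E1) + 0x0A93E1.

0x31BA45

First 0x578785 XOR 0x70A1E1 = 0x272664.
Add column by column in base 16, right to left:
  4+1 = 5
  6+E = 4 carry 1
  6+3+1 = A
  2+9 = B
  7+A = 1 carry 1
  2+0+1 = 3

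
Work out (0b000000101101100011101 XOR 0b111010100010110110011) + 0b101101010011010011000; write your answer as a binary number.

0b1100111100010101000110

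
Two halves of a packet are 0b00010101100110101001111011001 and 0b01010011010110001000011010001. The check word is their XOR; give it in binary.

XOR bit by bit (1 where the bits differ):
  00010101100110101001111011001
^ 01010011010110001000011010001
= 01000110110000100001100001000

0b01000110110000100001100001000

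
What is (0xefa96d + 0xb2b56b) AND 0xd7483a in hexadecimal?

Add column by column in base 16, right to left:
  d+b = 8 carry 1
  6+6+1 = d
  9+5 = e
  a+b = 5 carry 1
  f+2+1 = 2 carry 1
  e+b+1 = a carry 1
  final carry 1
Sum = 0x1a25ed8; now AND with 0xd7483a:
  1&0=0, a&d=8, 2&7=2, 5&4=4, e&8=8, d&3=1, 8&a=8

0x824818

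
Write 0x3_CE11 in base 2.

Expand each hex digit to 4 bits: 3=0011 C=1100 E=1110 1=0001 1=0001.

0b111100111000010001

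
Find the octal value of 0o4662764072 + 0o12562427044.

0o17445413136

Add column by column in base 8, right to left:
  2+4 = 6
  7+4 = 3 carry 1
  0+0+1 = 1
  4+7 = 3 carry 1
  6+2+1 = 1 carry 1
  7+4+1 = 4 carry 1
  2+2+1 = 5
  6+6 = 4 carry 1
  6+5+1 = 4 carry 1
  4+2+1 = 7
  0+1 = 1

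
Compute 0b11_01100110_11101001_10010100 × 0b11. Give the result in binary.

Multiply each base-2 digit by 3, carrying:
  0×3 = 0 → write 0
  0×3 = 0 → write 0
  1×3 = 3 → write 1 carry 1
  0×3+1 = 1 → write 1
  1×3 = 3 → write 1 carry 1
  0×3+1 = 1 → write 1
  0×3 = 0 → write 0
  1×3 = 3 → write 1 carry 1
  1×3+1 = 4 → write 0 carry 2
  0×3+2 = 2 → write 0 carry 1
  0×3+1 = 1 → write 1
  1×3 = 3 → write 1 carry 1
  0×3+1 = 1 → write 1
  1×3 = 3 → write 1 carry 1
  1×3+1 = 4 → write 0 carry 2
  1×3+2 = 5 → write 1 carry 2
  0×3+2 = 2 → write 0 carry 1
  1×3+1 = 4 → write 0 carry 2
  1×3+2 = 5 → write 1 carry 2
  0×3+2 = 2 → write 0 carry 1
  0×3+1 = 1 → write 1
  1×3 = 3 → write 1 carry 1
  1×3+1 = 4 → write 0 carry 2
  0×3+2 = 2 → write 0 carry 1
  1×3+1 = 4 → write 0 carry 2
  1×3+2 = 5 → write 1 carry 2
  remaining carry: 10

0b1010001101001011110010111100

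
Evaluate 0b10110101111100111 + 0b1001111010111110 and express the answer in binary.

Add column by column in base 2, right to left:
  1+0 = 1
  1+1 = 0 carry 1
  1+1+1 = 1 carry 1
  0+1+1 = 0 carry 1
  0+1+1 = 0 carry 1
  1+1+1 = 1 carry 1
  1+0+1 = 0 carry 1
  1+1+1 = 1 carry 1
  1+0+1 = 0 carry 1
  1+1+1 = 1 carry 1
  0+1+1 = 0 carry 1
  1+1+1 = 1 carry 1
  0+1+1 = 0 carry 1
  1+0+1 = 0 carry 1
  1+0+1 = 0 carry 1
  0+1+1 = 0 carry 1
  1+0+1 = 0 carry 1
  final carry 1

0b100000101010100101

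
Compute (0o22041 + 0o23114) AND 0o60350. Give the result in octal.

0o40150

Add column by column in base 8, right to left:
  1+4 = 5
  4+1 = 5
  0+1 = 1
  2+3 = 5
  2+2 = 4
Sum = 0o45155; now AND with 0o60350:
  4&6=4, 5&0=0, 1&3=1, 5&5=5, 5&0=0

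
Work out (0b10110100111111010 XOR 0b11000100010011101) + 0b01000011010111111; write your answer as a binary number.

First 0b10110100111111010 XOR 0b11000100010011101 = 0b01110000101100111.
Add column by column in base 2, right to left:
  1+1 = 0 carry 1
  1+1+1 = 1 carry 1
  1+1+1 = 1 carry 1
  0+1+1 = 0 carry 1
  0+1+1 = 0 carry 1
  1+1+1 = 1 carry 1
  1+0+1 = 0 carry 1
  0+1+1 = 0 carry 1
  1+0+1 = 0 carry 1
  0+1+1 = 0 carry 1
  0+1+1 = 0 carry 1
  0+0+1 = 1
  0+0 = 0
  1+0 = 1
  1+0 = 1
  1+1 = 0 carry 1
  final carry 1

0b10110100000100110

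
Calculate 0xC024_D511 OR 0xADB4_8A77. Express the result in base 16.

0xEDB4DF77

OR each hex digit independently (no carries):
  C|A=E, 0|D=D, 2|B=B, 4|4=4, D|8=D, 5|A=F, 1|7=7, 1|7=7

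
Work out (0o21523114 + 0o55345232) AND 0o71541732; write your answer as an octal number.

0o71040302

Add column by column in base 8, right to left:
  4+2 = 6
  1+3 = 4
  1+2 = 3
  3+5 = 0 carry 1
  2+4+1 = 7
  5+3 = 0 carry 1
  1+5+1 = 7
  2+5 = 7
Sum = 0o77070346; now AND with 0o71541732:
  7&7=7, 7&1=1, 0&5=0, 7&4=4, 0&1=0, 3&7=3, 4&3=0, 6&2=2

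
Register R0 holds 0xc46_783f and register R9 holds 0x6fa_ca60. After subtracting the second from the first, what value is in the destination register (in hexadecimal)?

Subtract column by column in base 16:
  f-0 → f
  3-6 → d (borrow)
  8-a-1 → d (borrow)
  7-c-1 → a (borrow)
  6-a-1 → b (borrow)
  4-f-1 → 4 (borrow)
  c-6-1 → 5

0x54baddf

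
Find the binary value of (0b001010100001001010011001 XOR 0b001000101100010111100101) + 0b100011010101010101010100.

0b100101100010110011010000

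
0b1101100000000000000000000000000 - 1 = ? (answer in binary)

The trailing 26 digits are 0, so subtracting 1 borrows through: they become 1 and the next digit up decrements.

0b1101011111111111111111111111111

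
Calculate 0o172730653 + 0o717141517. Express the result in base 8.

0o1112072372

Add column by column in base 8, right to left:
  3+7 = 2 carry 1
  5+1+1 = 7
  6+5 = 3 carry 1
  0+1+1 = 2
  3+4 = 7
  7+1 = 0 carry 1
  2+7+1 = 2 carry 1
  7+1+1 = 1 carry 1
  1+7+1 = 1 carry 1
  final carry 1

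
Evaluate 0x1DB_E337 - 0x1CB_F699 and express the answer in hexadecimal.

Subtract column by column in base 16:
  7-9 → E (borrow)
  3-9-1 → 9 (borrow)
  3-6-1 → C (borrow)
  E-F-1 → E (borrow)
  B-B-1 → F (borrow)
  D-C-1 → 0
  1-1 → 0

0xFEC9E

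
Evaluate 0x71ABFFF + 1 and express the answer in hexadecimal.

0x71AC000

The trailing 3 digits are F (max in base 16), so adding 1 cascades: they roll to 0 and the next digit up increments.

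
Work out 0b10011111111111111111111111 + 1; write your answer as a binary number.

0b10100000000000000000000000

The trailing 23 digits are 1 (max in base 2), so adding 1 cascades: they roll to 0 and the next digit up increments.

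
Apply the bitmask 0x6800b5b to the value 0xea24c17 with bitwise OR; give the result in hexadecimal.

0xea24f5f

OR each hex digit independently (no carries):
  e|6=e, a|8=a, 2|0=2, 4|0=4, c|b=f, 1|5=5, 7|b=f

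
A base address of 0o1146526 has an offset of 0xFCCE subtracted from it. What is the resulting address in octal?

0xFCCE = 0o176316 in octal.
Subtract column by column in base 8:
  6-6 → 0
  2-1 → 1
  5-3 → 2
  6-6 → 0
  4-7 → 5 (borrow)
  1-1-1 → 7 (borrow)
  1-0-1 → 0

0o750210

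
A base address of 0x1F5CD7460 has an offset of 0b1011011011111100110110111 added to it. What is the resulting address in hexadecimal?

0b1011011011111100110110111 = 0x16DF9B7 in hexadecimal.
Add column by column in base 16, right to left:
  0+7 = 7
  6+B = 1 carry 1
  4+9+1 = E
  7+F = 6 carry 1
  D+D+1 = B carry 1
  C+6+1 = 3 carry 1
  5+1+1 = 7
  F+0 = F
  1+0 = 1

0x1F73B6E17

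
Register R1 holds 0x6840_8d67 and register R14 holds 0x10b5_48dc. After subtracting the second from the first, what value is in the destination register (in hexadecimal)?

Subtract column by column in base 16:
  7-c → b (borrow)
  6-d-1 → 8 (borrow)
  d-8-1 → 4
  8-4 → 4
  0-5 → b (borrow)
  4-b-1 → 8 (borrow)
  8-0-1 → 7
  6-1 → 5

0x578b448b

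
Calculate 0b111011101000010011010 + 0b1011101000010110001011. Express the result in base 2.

Add column by column in base 2, right to left:
  0+1 = 1
  1+1 = 0 carry 1
  0+0+1 = 1
  1+1 = 0 carry 1
  1+0+1 = 0 carry 1
  0+0+1 = 1
  0+0 = 0
  1+1 = 0 carry 1
  0+1+1 = 0 carry 1
  0+0+1 = 1
  0+1 = 1
  0+0 = 0
  1+0 = 1
  0+0 = 0
  1+0 = 1
  1+1 = 0 carry 1
  1+0+1 = 0 carry 1
  0+1+1 = 0 carry 1
  1+1+1 = 1 carry 1
  1+1+1 = 1 carry 1
  1+0+1 = 0 carry 1
  0+1+1 = 0 carry 1
  final carry 1

0b10011000101011000100101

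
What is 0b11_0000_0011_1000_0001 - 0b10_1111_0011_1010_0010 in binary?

Subtract column by column in base 2:
  1-0 → 1
  0-1 → 1 (borrow)
  0-0-1 → 1 (borrow)
  0-0-1 → 1 (borrow)
  0-0-1 → 1 (borrow)
  0-1-1 → 0 (borrow)
  0-0-1 → 1 (borrow)
  1-1-1 → 1 (borrow)
  1-1-1 → 1 (borrow)
  1-1-1 → 1 (borrow)
  0-0-1 → 1 (borrow)
  0-0-1 → 1 (borrow)
  0-1-1 → 0 (borrow)
  0-1-1 → 0 (borrow)
  0-1-1 → 0 (borrow)
  0-1-1 → 0 (borrow)
  1-0-1 → 0
  1-1 → 0

0b111111011111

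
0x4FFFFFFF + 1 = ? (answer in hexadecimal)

The trailing 7 digits are F (max in base 16), so adding 1 cascades: they roll to 0 and the next digit up increments.

0x50000000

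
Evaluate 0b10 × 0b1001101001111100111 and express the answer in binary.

Multiply each base-2 digit by 2, carrying:
  1×2 = 2 → write 0 carry 1
  1×2+1 = 3 → write 1 carry 1
  1×2+1 = 3 → write 1 carry 1
  0×2+1 = 1 → write 1
  0×2 = 0 → write 0
  1×2 = 2 → write 0 carry 1
  1×2+1 = 3 → write 1 carry 1
  1×2+1 = 3 → write 1 carry 1
  1×2+1 = 3 → write 1 carry 1
  1×2+1 = 3 → write 1 carry 1
  0×2+1 = 1 → write 1
  0×2 = 0 → write 0
  1×2 = 2 → write 0 carry 1
  0×2+1 = 1 → write 1
  1×2 = 2 → write 0 carry 1
  1×2+1 = 3 → write 1 carry 1
  0×2+1 = 1 → write 1
  0×2 = 0 → write 0
  1×2 = 2 → write 0 carry 1
  remaining carry: 1

0b10011010011111001110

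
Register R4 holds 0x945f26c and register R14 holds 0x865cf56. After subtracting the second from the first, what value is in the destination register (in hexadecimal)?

0xe02316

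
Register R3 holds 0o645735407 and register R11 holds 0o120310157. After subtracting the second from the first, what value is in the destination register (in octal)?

0o525425230

Subtract column by column in base 8:
  7-7 → 0
  0-5 → 3 (borrow)
  4-1-1 → 2
  5-0 → 5
  3-1 → 2
  7-3 → 4
  5-0 → 5
  4-2 → 2
  6-1 → 5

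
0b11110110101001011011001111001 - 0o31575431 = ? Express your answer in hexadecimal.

0b11110110101001011011001111001 = 0x1ED4B679 in hexadecimal.
0o31575431 = 0x66FB19 in hexadecimal.
Subtract column by column in base 16:
  9-9 → 0
  7-1 → 6
  6-B → B (borrow)
  B-F-1 → B (borrow)
  4-6-1 → D (borrow)
  D-6-1 → 6
  E-0 → E
  1-0 → 1

0x1E6DBB60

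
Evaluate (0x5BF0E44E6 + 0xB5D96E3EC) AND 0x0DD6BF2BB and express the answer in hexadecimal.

0x1C212092

Add column by column in base 16, right to left:
  6+C = 2 carry 1
  E+E+1 = D carry 1
  4+3+1 = 8
  4+E = 2 carry 1
  E+6+1 = 5 carry 1
  0+9+1 = A
  F+D = C carry 1
  B+5+1 = 1 carry 1
  5+B+1 = 1 carry 1
  final carry 1
Sum = 0x111CA528D2; now AND with 0x0DD6BF2BB:
  1&0=0, 1&0=0, 1&D=1, C&D=C, A&6=2, 5&B=1, 2&F=2, 8&2=0, D&B=9, 2&B=2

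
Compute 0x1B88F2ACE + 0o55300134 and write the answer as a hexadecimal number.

0o55300134 = 0xB5805C in hexadecimal.
Add column by column in base 16, right to left:
  E+C = A carry 1
  C+5+1 = 2 carry 1
  A+0+1 = B
  2+8 = A
  F+5 = 4 carry 1
  8+B+1 = 4 carry 1
  8+0+1 = 9
  B+0 = B
  1+0 = 1

0x1B944AB2A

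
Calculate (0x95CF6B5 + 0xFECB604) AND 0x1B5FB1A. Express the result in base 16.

Add column by column in base 16, right to left:
  5+4 = 9
  B+0 = B
  6+6 = C
  F+B = A carry 1
  C+C+1 = 9 carry 1
  5+E+1 = 4 carry 1
  9+F+1 = 9 carry 1
  final carry 1
Sum = 0x1949ACB9; now AND with 0x1B5FB1A:
  1&0=0, 9&1=1, 4&B=0, 9&5=1, A&F=A, C&B=8, B&1=1, 9&A=8

0x101A818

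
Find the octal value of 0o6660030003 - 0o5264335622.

0o1373472161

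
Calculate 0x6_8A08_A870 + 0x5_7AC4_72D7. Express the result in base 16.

0xC04CD1B47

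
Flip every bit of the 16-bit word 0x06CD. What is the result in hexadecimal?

0xF932

Each hex digit d becomes F−d:
  0→F, 6→9, C→3, D→2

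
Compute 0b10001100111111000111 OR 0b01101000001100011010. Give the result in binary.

0b11101100111111011111

OR bit by bit (1 where either bit is 1):
  10001100111111000111
| 01101000001100011010
= 11101100111111011111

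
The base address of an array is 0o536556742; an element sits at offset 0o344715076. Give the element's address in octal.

0o1103474040

Add column by column in base 8, right to left:
  2+6 = 0 carry 1
  4+7+1 = 4 carry 1
  7+0+1 = 0 carry 1
  6+5+1 = 4 carry 1
  5+1+1 = 7
  5+7 = 4 carry 1
  6+4+1 = 3 carry 1
  3+4+1 = 0 carry 1
  5+3+1 = 1 carry 1
  final carry 1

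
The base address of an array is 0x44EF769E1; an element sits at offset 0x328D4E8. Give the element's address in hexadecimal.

0x452203EC9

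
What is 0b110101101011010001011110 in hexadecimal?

0xd6b45e

Group the bits into nibbles: 1101 0110 1011 0100 0101 1110 → d6b45e.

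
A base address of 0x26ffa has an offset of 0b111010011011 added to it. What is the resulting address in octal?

0o477225

0x26ffa = 0o467772 in octal.
0b111010011011 = 0o7233 in octal.
Add column by column in base 8, right to left:
  2+3 = 5
  7+3 = 2 carry 1
  7+2+1 = 2 carry 1
  7+7+1 = 7 carry 1
  6+0+1 = 7
  4+0 = 4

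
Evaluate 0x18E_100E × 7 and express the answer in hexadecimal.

0xAE27062

Multiply each base-16 digit by 7, carrying:
  E×7 = 98 → write 2 carry 6
  0×7+6 = 6 → write 6
  0×7 = 0 → write 0
  1×7 = 7 → write 7
  E×7 = 98 → write 2 carry 6
  8×7+6 = 62 → write E carry 3
  1×7+3 = 10 → write A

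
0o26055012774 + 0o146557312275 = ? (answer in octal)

Add column by column in base 8, right to left:
  4+5 = 1 carry 1
  7+7+1 = 7 carry 1
  7+2+1 = 2 carry 1
  2+2+1 = 5
  1+1 = 2
  0+3 = 3
  5+7 = 4 carry 1
  5+5+1 = 3 carry 1
  0+5+1 = 6
  6+6 = 4 carry 1
  2+4+1 = 7
  0+1 = 1

0o174634325271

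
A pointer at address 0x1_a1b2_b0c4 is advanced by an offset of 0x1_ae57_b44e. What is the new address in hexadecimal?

Add column by column in base 16, right to left:
  4+e = 2 carry 1
  c+4+1 = 1 carry 1
  0+4+1 = 5
  b+b = 6 carry 1
  2+7+1 = a
  b+5 = 0 carry 1
  1+e+1 = 0 carry 1
  a+a+1 = 5 carry 1
  1+1+1 = 3

0x3500a6512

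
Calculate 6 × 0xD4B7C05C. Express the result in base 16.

0x4FC4E8228

Multiply each base-16 digit by 6, carrying:
  C×6 = 72 → write 8 carry 4
  5×6+4 = 34 → write 2 carry 2
  0×6+2 = 2 → write 2
  C×6 = 72 → write 8 carry 4
  7×6+4 = 46 → write E carry 2
  B×6+2 = 68 → write 4 carry 4
  4×6+4 = 28 → write C carry 1
  D×6+1 = 79 → write F carry 4
  remaining carry: 4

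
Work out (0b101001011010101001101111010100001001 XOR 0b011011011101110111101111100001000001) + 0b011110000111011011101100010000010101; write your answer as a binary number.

First 0b101001011010101001101111010100001001 XOR 0b011011011101110111101111100001000001 = 0b110010000111011110000000110101001000.
Add column by column in base 2, right to left:
  0+1 = 1
  0+0 = 0
  0+1 = 1
  1+0 = 1
  0+1 = 1
  0+0 = 0
  1+0 = 1
  0+0 = 0
  1+0 = 1
  0+0 = 0
  1+1 = 0 carry 1
  1+0+1 = 0 carry 1
  0+0+1 = 1
  0+0 = 0
  0+1 = 1
  0+1 = 1
  0+0 = 0
  0+1 = 1
  0+1 = 1
  1+1 = 0 carry 1
  1+0+1 = 0 carry 1
  1+1+1 = 1 carry 1
  1+1+1 = 1 carry 1
  0+0+1 = 1
  1+1 = 0 carry 1
  1+1+1 = 1 carry 1
  1+1+1 = 1 carry 1
  0+0+1 = 1
  0+0 = 0
  0+0 = 0
  0+0 = 0
  1+1 = 0 carry 1
  0+1+1 = 0 carry 1
  0+1+1 = 0 carry 1
  1+1+1 = 1 carry 1
  1+0+1 = 0 carry 1
  final carry 1

0b1010000001110111001101101000101011101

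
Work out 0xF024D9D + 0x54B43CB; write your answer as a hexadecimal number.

0x144D9168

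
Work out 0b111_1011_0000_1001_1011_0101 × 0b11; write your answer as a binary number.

0b1011100010001110100011111

Multiply each base-2 digit by 3, carrying:
  1×3 = 3 → write 1 carry 1
  0×3+1 = 1 → write 1
  1×3 = 3 → write 1 carry 1
  0×3+1 = 1 → write 1
  1×3 = 3 → write 1 carry 1
  1×3+1 = 4 → write 0 carry 2
  0×3+2 = 2 → write 0 carry 1
  1×3+1 = 4 → write 0 carry 2
  1×3+2 = 5 → write 1 carry 2
  0×3+2 = 2 → write 0 carry 1
  0×3+1 = 1 → write 1
  1×3 = 3 → write 1 carry 1
  0×3+1 = 1 → write 1
  0×3 = 0 → write 0
  0×3 = 0 → write 0
  0×3 = 0 → write 0
  1×3 = 3 → write 1 carry 1
  1×3+1 = 4 → write 0 carry 2
  0×3+2 = 2 → write 0 carry 1
  1×3+1 = 4 → write 0 carry 2
  1×3+2 = 5 → write 1 carry 2
  1×3+2 = 5 → write 1 carry 2
  1×3+2 = 5 → write 1 carry 2
  remaining carry: 10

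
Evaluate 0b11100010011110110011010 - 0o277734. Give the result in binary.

0o277734 = 0b10111111111011100 in binary.
Subtract column by column in base 2:
  0-0 → 0
  1-0 → 1
  0-1 → 1 (borrow)
  1-1-1 → 1 (borrow)
  1-1-1 → 1 (borrow)
  0-0-1 → 1 (borrow)
  0-1-1 → 0 (borrow)
  1-1-1 → 1 (borrow)
  1-1-1 → 1 (borrow)
  0-1-1 → 0 (borrow)
  1-1-1 → 1 (borrow)
  1-1-1 → 1 (borrow)
  1-1-1 → 1 (borrow)
  1-1-1 → 1 (borrow)
  0-1-1 → 0 (borrow)
  0-0-1 → 1 (borrow)
  1-1-1 → 1 (borrow)
  0-0-1 → 1 (borrow)
  0-0-1 → 1 (borrow)
  0-0-1 → 1 (borrow)
  1-0-1 → 0
  1-0 → 1
  1-0 → 1

0b11011111011110110111110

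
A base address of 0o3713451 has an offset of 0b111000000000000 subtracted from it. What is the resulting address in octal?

0b111000000000000 = 0o70000 in octal.
Subtract column by column in base 8:
  1-0 → 1
  5-0 → 5
  4-0 → 4
  3-0 → 3
  1-7 → 2 (borrow)
  7-0-1 → 6
  3-0 → 3

0o3623451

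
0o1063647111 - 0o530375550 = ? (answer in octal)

0o333251341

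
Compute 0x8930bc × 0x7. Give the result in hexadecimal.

0x3c05524

Multiply each base-16 digit by 7, carrying:
  c×7 = 84 → write 4 carry 5
  b×7+5 = 82 → write 2 carry 5
  0×7+5 = 5 → write 5
  3×7 = 21 → write 5 carry 1
  9×7+1 = 64 → write 0 carry 4
  8×7+4 = 60 → write c carry 3
  remaining carry: 3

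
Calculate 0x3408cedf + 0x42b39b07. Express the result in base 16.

0x76bc69e6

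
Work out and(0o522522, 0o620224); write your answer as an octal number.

0o420020

AND each oct digit independently (no carries):
  5&6=4, 2&2=2, 2&0=0, 5&2=0, 2&2=2, 2&4=0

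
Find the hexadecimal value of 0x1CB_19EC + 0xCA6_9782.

Add column by column in base 16, right to left:
  C+2 = E
  E+8 = 6 carry 1
  9+7+1 = 1 carry 1
  1+9+1 = B
  B+6 = 1 carry 1
  C+A+1 = 7 carry 1
  1+C+1 = E

0xE71B16E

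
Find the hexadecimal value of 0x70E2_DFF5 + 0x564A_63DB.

Add column by column in base 16, right to left:
  5+B = 0 carry 1
  F+D+1 = D carry 1
  F+3+1 = 3 carry 1
  D+6+1 = 4 carry 1
  2+A+1 = D
  E+4 = 2 carry 1
  0+6+1 = 7
  7+5 = C

0xC72D43D0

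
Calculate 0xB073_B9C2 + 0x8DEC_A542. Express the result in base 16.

0x13E605F04

Add column by column in base 16, right to left:
  2+2 = 4
  C+4 = 0 carry 1
  9+5+1 = F
  B+A = 5 carry 1
  3+C+1 = 0 carry 1
  7+E+1 = 6 carry 1
  0+D+1 = E
  B+8 = 3 carry 1
  final carry 1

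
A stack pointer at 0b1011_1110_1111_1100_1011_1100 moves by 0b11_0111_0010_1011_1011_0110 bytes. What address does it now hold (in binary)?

0b111101100010100001110010

Add column by column in base 2, right to left:
  0+0 = 0
  0+1 = 1
  1+1 = 0 carry 1
  1+0+1 = 0 carry 1
  1+1+1 = 1 carry 1
  1+1+1 = 1 carry 1
  0+0+1 = 1
  1+1 = 0 carry 1
  0+1+1 = 0 carry 1
  0+1+1 = 0 carry 1
  1+0+1 = 0 carry 1
  1+1+1 = 1 carry 1
  1+0+1 = 0 carry 1
  1+1+1 = 1 carry 1
  1+0+1 = 0 carry 1
  1+0+1 = 0 carry 1
  0+1+1 = 0 carry 1
  1+1+1 = 1 carry 1
  1+1+1 = 1 carry 1
  1+0+1 = 0 carry 1
  1+1+1 = 1 carry 1
  1+1+1 = 1 carry 1
  0+0+1 = 1
  1+0 = 1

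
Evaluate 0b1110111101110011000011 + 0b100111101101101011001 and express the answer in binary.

Add column by column in base 2, right to left:
  1+1 = 0 carry 1
  1+0+1 = 0 carry 1
  0+0+1 = 1
  0+1 = 1
  0+1 = 1
  0+0 = 0
  1+1 = 0 carry 1
  1+0+1 = 0 carry 1
  0+1+1 = 0 carry 1
  0+1+1 = 0 carry 1
  1+0+1 = 0 carry 1
  1+1+1 = 1 carry 1
  1+1+1 = 1 carry 1
  0+0+1 = 1
  1+1 = 0 carry 1
  1+1+1 = 1 carry 1
  1+1+1 = 1 carry 1
  1+1+1 = 1 carry 1
  0+0+1 = 1
  1+0 = 1
  1+1 = 0 carry 1
  1+0+1 = 0 carry 1
  final carry 1

0b10011111011100000011100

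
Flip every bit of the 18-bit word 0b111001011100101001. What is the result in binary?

Invert each bit: 111001011100101001 → 000110100011010110.

0b000110100011010110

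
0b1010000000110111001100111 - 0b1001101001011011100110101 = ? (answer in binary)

0b10111011011100110010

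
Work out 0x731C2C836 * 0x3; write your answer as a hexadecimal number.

0x15954858A2

Multiply each base-16 digit by 3, carrying:
  6×3 = 18 → write 2 carry 1
  3×3+1 = 10 → write A
  8×3 = 24 → write 8 carry 1
  C×3+1 = 37 → write 5 carry 2
  2×3+2 = 8 → write 8
  C×3 = 36 → write 4 carry 2
  1×3+2 = 5 → write 5
  3×3 = 9 → write 9
  7×3 = 21 → write 5 carry 1
  remaining carry: 1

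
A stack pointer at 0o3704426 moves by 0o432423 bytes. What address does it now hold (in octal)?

0o4337051

Add column by column in base 8, right to left:
  6+3 = 1 carry 1
  2+2+1 = 5
  4+4 = 0 carry 1
  4+2+1 = 7
  0+3 = 3
  7+4 = 3 carry 1
  3+0+1 = 4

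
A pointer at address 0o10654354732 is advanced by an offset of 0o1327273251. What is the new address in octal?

0o12203650203

Add column by column in base 8, right to left:
  2+1 = 3
  3+5 = 0 carry 1
  7+2+1 = 2 carry 1
  4+3+1 = 0 carry 1
  5+7+1 = 5 carry 1
  3+2+1 = 6
  4+7 = 3 carry 1
  5+2+1 = 0 carry 1
  6+3+1 = 2 carry 1
  0+1+1 = 2
  1+0 = 1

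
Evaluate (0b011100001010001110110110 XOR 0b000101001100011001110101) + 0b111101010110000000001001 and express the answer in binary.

0b1010110011100010111001100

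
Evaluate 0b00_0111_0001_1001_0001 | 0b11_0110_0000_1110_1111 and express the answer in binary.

OR bit by bit (1 where either bit is 1):
  000111000110010001
| 110110000011101111
= 110111000111111111

0b110111000111111111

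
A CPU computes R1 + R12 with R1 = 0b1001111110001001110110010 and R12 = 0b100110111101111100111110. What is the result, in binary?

0b1110110101111001011110000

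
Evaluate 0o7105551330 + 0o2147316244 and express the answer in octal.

Add column by column in base 8, right to left:
  0+4 = 4
  3+4 = 7
  3+2 = 5
  1+6 = 7
  5+1 = 6
  5+3 = 0 carry 1
  5+7+1 = 5 carry 1
  0+4+1 = 5
  1+1 = 2
  7+2 = 1 carry 1
  final carry 1

0o11255067574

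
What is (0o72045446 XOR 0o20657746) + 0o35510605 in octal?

0o110323105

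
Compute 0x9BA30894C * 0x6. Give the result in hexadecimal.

0x3A5D2337C8

Multiply each base-16 digit by 6, carrying:
  C×6 = 72 → write 8 carry 4
  4×6+4 = 28 → write C carry 1
  9×6+1 = 55 → write 7 carry 3
  8×6+3 = 51 → write 3 carry 3
  0×6+3 = 3 → write 3
  3×6 = 18 → write 2 carry 1
  A×6+1 = 61 → write D carry 3
  B×6+3 = 69 → write 5 carry 4
  9×6+4 = 58 → write A carry 3
  remaining carry: 3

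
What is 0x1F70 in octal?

Expand each hex digit to 4 bits: 1=0001 F=1111 7=0111 0=0000.
Group the bits in threes: 001 111 101 110 000 → 17560.

0o17560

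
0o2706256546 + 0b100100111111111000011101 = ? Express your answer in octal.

0b100100111111111000011101 = 0o44777035 in octal.
Add column by column in base 8, right to left:
  6+5 = 3 carry 1
  4+3+1 = 0 carry 1
  5+0+1 = 6
  6+7 = 5 carry 1
  5+7+1 = 5 carry 1
  2+7+1 = 2 carry 1
  6+4+1 = 3 carry 1
  0+4+1 = 5
  7+0 = 7
  2+0 = 2

0o2753255603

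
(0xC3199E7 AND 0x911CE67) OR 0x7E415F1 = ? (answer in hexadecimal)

0xFF59DF7

0xC3199E7 AND 0x911CE67 = 0x8118867.
Then OR with 0x7E415F1.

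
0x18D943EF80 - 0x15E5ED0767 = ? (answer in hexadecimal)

Subtract column by column in base 16:
  0-7 → 9 (borrow)
  8-6-1 → 1
  F-7 → 8
  E-0 → E
  3-D → 6 (borrow)
  4-E-1 → 5 (borrow)
  9-5-1 → 3
  D-E → F (borrow)
  8-5-1 → 2
  1-1 → 0

0x2F356E819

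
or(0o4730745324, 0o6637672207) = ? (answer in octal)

0o6737777327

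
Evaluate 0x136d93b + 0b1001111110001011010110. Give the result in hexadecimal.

0x15ebc11

0b1001111110001011010110 = 0x27e2d6 in hexadecimal.
Add column by column in base 16, right to left:
  b+6 = 1 carry 1
  3+d+1 = 1 carry 1
  9+2+1 = c
  d+e = b carry 1
  6+7+1 = e
  3+2 = 5
  1+0 = 1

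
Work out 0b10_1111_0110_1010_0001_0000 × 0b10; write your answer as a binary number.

0b10111101101010000100000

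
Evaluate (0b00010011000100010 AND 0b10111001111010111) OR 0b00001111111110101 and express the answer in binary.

0b11111111110111

0b00010011000100010 AND 0b10111001111010111 = 0b00010001000000010.
Then OR with 0b00001111111110101.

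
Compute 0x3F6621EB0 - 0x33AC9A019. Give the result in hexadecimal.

0xBB987E97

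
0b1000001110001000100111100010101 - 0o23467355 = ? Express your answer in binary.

0b1000001011101011110000000101000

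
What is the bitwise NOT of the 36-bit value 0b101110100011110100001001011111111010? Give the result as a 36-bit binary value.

Invert each bit: 101110100011110100001001011111111010 → 010001011100001011110110100000000101.

0b010001011100001011110110100000000101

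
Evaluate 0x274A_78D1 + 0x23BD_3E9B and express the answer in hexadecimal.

0x4B07B76C

Add column by column in base 16, right to left:
  1+B = C
  D+9 = 6 carry 1
  8+E+1 = 7 carry 1
  7+3+1 = B
  A+D = 7 carry 1
  4+B+1 = 0 carry 1
  7+3+1 = B
  2+2 = 4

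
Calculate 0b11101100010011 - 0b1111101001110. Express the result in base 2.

0b1101111000101

Subtract column by column in base 2:
  1-0 → 1
  1-1 → 0
  0-1 → 1 (borrow)
  0-1-1 → 0 (borrow)
  1-0-1 → 0
  0-0 → 0
  0-1 → 1 (borrow)
  0-0-1 → 1 (borrow)
  1-1-1 → 1 (borrow)
  1-1-1 → 1 (borrow)
  0-1-1 → 0 (borrow)
  1-1-1 → 1 (borrow)
  1-1-1 → 1 (borrow)
  1-0-1 → 0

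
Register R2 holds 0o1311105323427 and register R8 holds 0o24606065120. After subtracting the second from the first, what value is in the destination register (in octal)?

0o1264277236307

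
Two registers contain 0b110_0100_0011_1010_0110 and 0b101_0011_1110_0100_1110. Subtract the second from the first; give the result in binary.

0b10000010101011000

Subtract column by column in base 2:
  0-0 → 0
  1-1 → 0
  1-1 → 0
  0-1 → 1 (borrow)
  0-0-1 → 1 (borrow)
  1-0-1 → 0
  0-1 → 1 (borrow)
  1-0-1 → 0
  1-0 → 1
  1-1 → 0
  0-1 → 1 (borrow)
  0-1-1 → 0 (borrow)
  0-1-1 → 0 (borrow)
  0-1-1 → 0 (borrow)
  1-0-1 → 0
  0-0 → 0
  0-1 → 1 (borrow)
  1-0-1 → 0
  1-1 → 0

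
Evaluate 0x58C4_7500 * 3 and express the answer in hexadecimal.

0x10A4D5F00

Multiply each base-16 digit by 3, carrying:
  0×3 = 0 → write 0
  0×3 = 0 → write 0
  5×3 = 15 → write F
  7×3 = 21 → write 5 carry 1
  4×3+1 = 13 → write D
  C×3 = 36 → write 4 carry 2
  8×3+2 = 26 → write A carry 1
  5×3+1 = 16 → write 0 carry 1
  remaining carry: 1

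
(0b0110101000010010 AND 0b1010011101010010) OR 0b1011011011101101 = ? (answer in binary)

0b1011011011111111

0b0110101000010010 AND 0b1010011101010010 = 0b0010001000010010.
Then OR with 0b1011011011101101.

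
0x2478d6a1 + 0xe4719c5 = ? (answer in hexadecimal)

0x32bff066

Add column by column in base 16, right to left:
  1+5 = 6
  a+c = 6 carry 1
  6+9+1 = 0 carry 1
  d+1+1 = f
  8+7 = f
  7+4 = b
  4+e = 2 carry 1
  2+0+1 = 3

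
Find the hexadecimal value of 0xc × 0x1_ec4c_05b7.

Multiply each base-16 digit by 12, carrying:
  7×12 = 84 → write 4 carry 5
  b×12+5 = 137 → write 9 carry 8
  5×12+8 = 68 → write 4 carry 4
  0×12+4 = 4 → write 4
  c×12 = 144 → write 0 carry 9
  4×12+9 = 57 → write 9 carry 3
  c×12+3 = 147 → write 3 carry 9
  e×12+9 = 177 → write 1 carry 11
  1×12+11 = 23 → write 7 carry 1
  remaining carry: 1

0x1713904494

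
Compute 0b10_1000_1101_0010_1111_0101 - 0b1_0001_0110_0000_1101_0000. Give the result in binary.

0b101110111001000100101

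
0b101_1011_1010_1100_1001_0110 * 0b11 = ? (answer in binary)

0b1000100110000010111000010

Multiply each base-2 digit by 3, carrying:
  0×3 = 0 → write 0
  1×3 = 3 → write 1 carry 1
  1×3+1 = 4 → write 0 carry 2
  0×3+2 = 2 → write 0 carry 1
  1×3+1 = 4 → write 0 carry 2
  0×3+2 = 2 → write 0 carry 1
  0×3+1 = 1 → write 1
  1×3 = 3 → write 1 carry 1
  0×3+1 = 1 → write 1
  0×3 = 0 → write 0
  1×3 = 3 → write 1 carry 1
  1×3+1 = 4 → write 0 carry 2
  0×3+2 = 2 → write 0 carry 1
  1×3+1 = 4 → write 0 carry 2
  0×3+2 = 2 → write 0 carry 1
  1×3+1 = 4 → write 0 carry 2
  1×3+2 = 5 → write 1 carry 2
  1×3+2 = 5 → write 1 carry 2
  0×3+2 = 2 → write 0 carry 1
  1×3+1 = 4 → write 0 carry 2
  1×3+2 = 5 → write 1 carry 2
  0×3+2 = 2 → write 0 carry 1
  1×3+1 = 4 → write 0 carry 2
  remaining carry: 10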